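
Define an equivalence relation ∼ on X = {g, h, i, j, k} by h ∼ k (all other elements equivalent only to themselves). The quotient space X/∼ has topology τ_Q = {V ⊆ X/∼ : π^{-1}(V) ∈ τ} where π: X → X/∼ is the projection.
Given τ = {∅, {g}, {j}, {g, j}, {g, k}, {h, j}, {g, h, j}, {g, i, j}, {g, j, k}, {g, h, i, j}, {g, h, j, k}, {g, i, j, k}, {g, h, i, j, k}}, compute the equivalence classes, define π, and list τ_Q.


X/∼ = {[g], [h=k], [i], [j]}; |τ_Q| = 7.

Equivalence classes: [g], [h=k], [i], [j].
Quotient map π: X → X/∼ sends g ↦ [g], h ↦ [h=k], i ↦ [i], j ↦ [j], k ↦ [h=k].
For each subset V ⊆ X/∼, compute π^{-1}(V) ⊆ X and check whether π^{-1}(V) ∈ τ. V is open in τ_Q iff π^{-1}(V) ∈ τ.
  V = {}: π^{-1}(V) = ∅ ∈ τ ✓.
  V = {[g]}: π^{-1}(V) = {g} ∈ τ ✓.
  V = {[h=k]}: π^{-1}(V) = {h, k} ∉ τ ✗.
  V = {[g], [h=k]}: π^{-1}(V) = {g, h, k} ∉ τ ✗.
  V = {[i]}: π^{-1}(V) = {i} ∉ τ ✗.
  V = {[g], [i]}: π^{-1}(V) = {g, i} ∉ τ ✗.
  V = {[h=k], [i]}: π^{-1}(V) = {h, i, k} ∉ τ ✗.
  V = {[g], [h=k], [i]}: π^{-1}(V) = {g, h, i, k} ∉ τ ✗.
  V = {[j]}: π^{-1}(V) = {j} ∈ τ ✓.
  V = {[g], [j]}: π^{-1}(V) = {g, j} ∈ τ ✓.
  V = {[h=k], [j]}: π^{-1}(V) = {h, j, k} ∉ τ ✗.
  V = {[g], [h=k], [j]}: π^{-1}(V) = {g, h, j, k} ∈ τ ✓.
  V = {[i], [j]}: π^{-1}(V) = {i, j} ∉ τ ✗.
  V = {[g], [i], [j]}: π^{-1}(V) = {g, i, j} ∈ τ ✓.
  V = {[h=k], [i], [j]}: π^{-1}(V) = {h, i, j, k} ∉ τ ✗.
  V = {[g], [h=k], [i], [j]}: π^{-1}(V) = {g, h, i, j, k} ∈ τ ✓.
Open sets in the quotient: τ_Q = {{}, {[g]}, {[j]}, {[g], [j]}, {[g], [h=k], [j]}, {[g], [i], [j]}, {[g], [h=k], [i], [j]}} (7 elements).


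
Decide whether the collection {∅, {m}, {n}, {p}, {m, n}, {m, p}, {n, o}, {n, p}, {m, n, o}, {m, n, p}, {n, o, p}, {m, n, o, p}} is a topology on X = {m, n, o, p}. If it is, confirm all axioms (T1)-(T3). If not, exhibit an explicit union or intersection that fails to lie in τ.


τ IS a topology on X.

Axiom (T1): ∅ ∈ τ? Yes; X ∈ τ? Yes.
Axiom (T2/T3): check pairwise unions and intersections of members of τ.
All pairwise intersections and unions checked — each lies in τ. Therefore τ satisfies (T1), (T2), (T3): it IS a topology on X.


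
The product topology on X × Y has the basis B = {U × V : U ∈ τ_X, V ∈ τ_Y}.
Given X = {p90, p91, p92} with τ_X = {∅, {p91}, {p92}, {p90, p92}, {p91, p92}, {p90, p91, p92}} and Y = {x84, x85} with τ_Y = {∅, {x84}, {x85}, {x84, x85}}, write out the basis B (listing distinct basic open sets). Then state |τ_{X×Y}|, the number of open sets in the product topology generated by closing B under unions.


Basis B = {∅ × ∅, {p91} × {x84}, {p91} × {x85}, {p92} × {x84}, {p92} × {x85}, {p90, p92} × {x84}, {p90, p92} × {x85}, {p91} × {x84, x85}, {p91, p92} × {x84}, {p91, p92} × {x85}, {p92} × {x84, x85}, {p90, p91, p92} × {x84}, {p90, p91, p92} × {x85}, {p90, p92} × {x84, x85}, {p91, p92} × {x84, x85}, {p90, p91, p92} × {x84, x85}}; |τ_{X×Y}| = 36.

Enumerate products U × V with U ∈ τ_X, V ∈ τ_Y (deduplicated):
  ∅ × ∅ = {} (∅)
  {p91} × {x84} = {(p91,x84)}
  {p91} × {x85} = {(p91,x85)}
  {p92} × {x84} = {(p92,x84)}
  {p92} × {x85} = {(p92,x85)}
  {p90, p92} × {x84} = {(p90,x84), (p92,x84)}
  {p90, p92} × {x85} = {(p90,x85), (p92,x85)}
  {p91} × {x84, x85} = {(p91,x84), (p91,x85)}
  {p91, p92} × {x84} = {(p91,x84), (p92,x84)}
  {p91, p92} × {x85} = {(p91,x85), (p92,x85)}
  {p92} × {x84, x85} = {(p92,x84), (p92,x85)}
  {p90, p91, p92} × {x84} = {(p90,x84), (p91,x84), (p92,x84)}
  {p90, p91, p92} × {x85} = {(p90,x85), (p91,x85), (p92,x85)}
  {p90, p92} × {x84, x85} = {(p90,x84), (p90,x85), (p92,x84), (p92,x85)}
  {p91, p92} × {x84, x85} = {(p91,x84), (p91,x85), (p92,x84), (p92,x85)}
  {p90, p91, p92} × {x84, x85} = {(p90,x84), (p90,x85), (p91,x84), (p91,x85), (p92,x84), (p92,x85)}
These 16 distinct sets form the basis B.
Close under arbitrary unions to get τ_{X×Y}; counting gives |τ_{X×Y}| = 36.


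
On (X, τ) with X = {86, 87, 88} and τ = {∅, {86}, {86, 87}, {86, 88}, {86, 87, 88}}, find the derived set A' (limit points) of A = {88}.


A' = ∅

For each x ∈ X, list the open sets U ∈ τ with x ∈ U, then check whether U ∩ (A ∖ {x}) ≠ ∅ for every such U.
  x = 86: open {86} ∋ x has {86} ∩ (A ∖ {86}) = ∅, so x is NOT a limit point.
  x = 87: open {86, 87} ∋ x has {86, 87} ∩ (A ∖ {87}) = ∅, so x is NOT a limit point.
  x = 88: open {86, 88} ∋ x has {86, 88} ∩ (A ∖ {88}) = ∅, so x is NOT a limit point.
Collecting: A' = ∅.


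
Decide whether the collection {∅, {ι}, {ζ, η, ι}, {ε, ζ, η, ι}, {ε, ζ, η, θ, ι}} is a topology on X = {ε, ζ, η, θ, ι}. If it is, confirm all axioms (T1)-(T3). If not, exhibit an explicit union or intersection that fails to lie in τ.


τ IS a topology on X.

Axiom (T1): ∅ ∈ τ? Yes; X ∈ τ? Yes.
Axiom (T2/T3): check pairwise unions and intersections of members of τ.
All pairwise intersections and unions checked — each lies in τ. Therefore τ satisfies (T1), (T2), (T3): it IS a topology on X.


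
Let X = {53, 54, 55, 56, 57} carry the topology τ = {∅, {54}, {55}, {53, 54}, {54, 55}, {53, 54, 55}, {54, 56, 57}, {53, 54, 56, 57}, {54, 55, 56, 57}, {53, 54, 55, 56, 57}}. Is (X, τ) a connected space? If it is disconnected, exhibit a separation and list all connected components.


(X, τ) is disconnected; components = [{55}, {53, 54, 56, 57}].

Find clopen sets (U ∈ τ with X ∖ U ∈ τ):
  U = ∅, X ∖ U = {53, 54, 55, 56, 57} — both open, so U is clopen.
  U = {55}, X ∖ U = {53, 54, 56, 57} — both open, so U is clopen.
  U = {53, 54, 56, 57}, X ∖ U = {55} — both open, so U is clopen.
  U = {53, 54, 55, 56, 57}, X ∖ U = ∅ — both open, so U is clopen.
Nontrivial clopen(s) exist: e.g. {55}. So (X, τ) is disconnected.
Compute connected components by grouping points that agree on all clopens:
  component: {55}
  component: {53, 54, 56, 57}


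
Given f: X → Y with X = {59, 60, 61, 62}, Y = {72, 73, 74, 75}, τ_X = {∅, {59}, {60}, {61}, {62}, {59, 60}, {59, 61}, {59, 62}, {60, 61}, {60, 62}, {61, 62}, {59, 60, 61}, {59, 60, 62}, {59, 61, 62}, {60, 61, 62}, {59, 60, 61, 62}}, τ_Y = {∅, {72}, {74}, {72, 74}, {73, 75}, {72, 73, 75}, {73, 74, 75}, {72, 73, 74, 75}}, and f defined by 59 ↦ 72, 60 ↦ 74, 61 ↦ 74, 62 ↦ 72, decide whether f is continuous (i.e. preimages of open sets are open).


f IS continuous.

Compute f^{-1}(U) for each U ∈ τ_Y:
  U = ∅: f^{-1}(U) = ∅ ∈ τ_X ✓.
  U = {72}: f^{-1}(U) = {59, 62} ∈ τ_X ✓.
  U = {74}: f^{-1}(U) = {60, 61} ∈ τ_X ✓.
  U = {72, 74}: f^{-1}(U) = {59, 60, 61, 62} ∈ τ_X ✓.
  U = {73, 75}: f^{-1}(U) = ∅ ∈ τ_X ✓.
  U = {72, 73, 75}: f^{-1}(U) = {59, 62} ∈ τ_X ✓.
  U = {73, 74, 75}: f^{-1}(U) = {60, 61} ∈ τ_X ✓.
  U = {72, 73, 74, 75}: f^{-1}(U) = {59, 60, 61, 62} ∈ τ_X ✓.
Every preimage lies in τ_X, so f IS continuous.


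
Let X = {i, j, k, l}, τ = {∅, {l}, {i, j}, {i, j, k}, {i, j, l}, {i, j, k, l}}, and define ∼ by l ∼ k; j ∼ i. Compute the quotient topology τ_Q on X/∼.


X/∼ = {[i=j], [k=l]}; |τ_Q| = 3.

Equivalence classes: [i=j], [k=l].
Quotient map π: X → X/∼ sends i ↦ [i=j], j ↦ [i=j], k ↦ [k=l], l ↦ [k=l].
For each subset V ⊆ X/∼, compute π^{-1}(V) ⊆ X and check whether π^{-1}(V) ∈ τ. V is open in τ_Q iff π^{-1}(V) ∈ τ.
  V = {}: π^{-1}(V) = ∅ ∈ τ ✓.
  V = {[i=j]}: π^{-1}(V) = {i, j} ∈ τ ✓.
  V = {[k=l]}: π^{-1}(V) = {k, l} ∉ τ ✗.
  V = {[i=j], [k=l]}: π^{-1}(V) = {i, j, k, l} ∈ τ ✓.
Open sets in the quotient: τ_Q = {{}, {[i=j]}, {[i=j], [k=l]}} (3 elements).


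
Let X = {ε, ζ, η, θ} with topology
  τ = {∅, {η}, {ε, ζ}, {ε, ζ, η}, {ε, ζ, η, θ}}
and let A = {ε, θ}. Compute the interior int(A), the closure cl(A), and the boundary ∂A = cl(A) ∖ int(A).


int(A) = ∅, cl(A) = {ε, ζ, θ}, ∂A = {ε, ζ, θ}.

Closed sets in (X, τ) are complements of opens:
  closed(X, τ) = {∅, {θ}, {η, θ}, {ε, ζ, θ}, {ε, ζ, η, θ}}.
int(A) = ⋃ {U ∈ τ : U ⊆ A}. Opens contained in A: ∅.
Taking the union of these: int(A) = ∅.
cl(A) = ⋂ {C closed : A ⊆ C}. Closed sets containing A: {ε, ζ, θ}, {ε, ζ, η, θ}.
Intersecting these: cl(A) = {ε, ζ, θ}.
∂A = cl(A) ∖ int(A) = {ε, ζ, θ} ∖ ∅ = {ε, ζ, θ}.


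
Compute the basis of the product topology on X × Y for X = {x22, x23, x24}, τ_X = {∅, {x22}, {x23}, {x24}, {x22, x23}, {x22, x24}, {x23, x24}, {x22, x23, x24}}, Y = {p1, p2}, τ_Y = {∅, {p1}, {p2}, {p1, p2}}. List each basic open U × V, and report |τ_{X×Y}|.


Basis B = {∅ × ∅, {x22} × {p1}, {x22} × {p2}, {x23} × {p1}, {x23} × {p2}, {x24} × {p1}, {x24} × {p2}, {x22} × {p1, p2}, {x22, x23} × {p1}, {x22, x24} × {p1}, {x22, x23} × {p2}, {x22, x24} × {p2}, {x23} × {p1, p2}, {x23, x24} × {p1}, {x23, x24} × {p2}, {x24} × {p1, p2}, {x22, x23, x24} × {p1}, {x22, x23, x24} × {p2}, {x22, x23} × {p1, p2}, {x22, x24} × {p1, p2}, {x23, x24} × {p1, p2}, {x22, x23, x24} × {p1, p2}}; |τ_{X×Y}| = 64.

Enumerate products U × V with U ∈ τ_X, V ∈ τ_Y (deduplicated):
  ∅ × ∅ = {} (∅)
  {x22} × {p1} = {(x22,p1)}
  {x22} × {p2} = {(x22,p2)}
  {x23} × {p1} = {(x23,p1)}
  {x23} × {p2} = {(x23,p2)}
  {x24} × {p1} = {(x24,p1)}
  {x24} × {p2} = {(x24,p2)}
  {x22} × {p1, p2} = {(x22,p1), (x22,p2)}
  {x22, x23} × {p1} = {(x22,p1), (x23,p1)}
  {x22, x24} × {p1} = {(x22,p1), (x24,p1)}
  {x22, x23} × {p2} = {(x22,p2), (x23,p2)}
  {x22, x24} × {p2} = {(x22,p2), (x24,p2)}
  {x23} × {p1, p2} = {(x23,p1), (x23,p2)}
  {x23, x24} × {p1} = {(x23,p1), (x24,p1)}
  {x23, x24} × {p2} = {(x23,p2), (x24,p2)}
  {x24} × {p1, p2} = {(x24,p1), (x24,p2)}
  {x22, x23, x24} × {p1} = {(x22,p1), (x23,p1), (x24,p1)}
  {x22, x23, x24} × {p2} = {(x22,p2), (x23,p2), (x24,p2)}
  {x22, x23} × {p1, p2} = {(x22,p1), (x22,p2), (x23,p1), (x23,p2)}
  {x22, x24} × {p1, p2} = {(x22,p1), (x22,p2), (x24,p1), (x24,p2)}
  {x23, x24} × {p1, p2} = {(x23,p1), (x23,p2), (x24,p1), (x24,p2)}
  {x22, x23, x24} × {p1, p2} = {(x22,p1), (x22,p2), (x23,p1), (x23,p2), (x24,p1), (x24,p2)}
These 22 distinct sets form the basis B.
Close under arbitrary unions to get τ_{X×Y}; counting gives |τ_{X×Y}| = 64.


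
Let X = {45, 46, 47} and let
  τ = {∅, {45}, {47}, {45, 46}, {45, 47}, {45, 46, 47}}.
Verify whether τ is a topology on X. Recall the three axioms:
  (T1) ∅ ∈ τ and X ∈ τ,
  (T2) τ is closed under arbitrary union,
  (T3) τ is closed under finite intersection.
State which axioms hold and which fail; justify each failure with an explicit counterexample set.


τ IS a topology on X.

Axiom (T1): ∅ ∈ τ? Yes; X ∈ τ? Yes.
Axiom (T2/T3): check pairwise unions and intersections of members of τ.
All pairwise intersections and unions checked — each lies in τ. Therefore τ satisfies (T1), (T2), (T3): it IS a topology on X.


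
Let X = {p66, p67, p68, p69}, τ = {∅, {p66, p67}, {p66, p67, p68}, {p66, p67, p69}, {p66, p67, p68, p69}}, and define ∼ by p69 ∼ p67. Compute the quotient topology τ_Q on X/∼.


X/∼ = {[p66], [p67=p69], [p68]}; |τ_Q| = 3.

Equivalence classes: [p66], [p67=p69], [p68].
Quotient map π: X → X/∼ sends p66 ↦ [p66], p67 ↦ [p67=p69], p68 ↦ [p68], p69 ↦ [p67=p69].
For each subset V ⊆ X/∼, compute π^{-1}(V) ⊆ X and check whether π^{-1}(V) ∈ τ. V is open in τ_Q iff π^{-1}(V) ∈ τ.
  V = {}: π^{-1}(V) = ∅ ∈ τ ✓.
  V = {[p66]}: π^{-1}(V) = {p66} ∉ τ ✗.
  V = {[p67=p69]}: π^{-1}(V) = {p67, p69} ∉ τ ✗.
  V = {[p66], [p67=p69]}: π^{-1}(V) = {p66, p67, p69} ∈ τ ✓.
  V = {[p68]}: π^{-1}(V) = {p68} ∉ τ ✗.
  V = {[p66], [p68]}: π^{-1}(V) = {p66, p68} ∉ τ ✗.
  V = {[p67=p69], [p68]}: π^{-1}(V) = {p67, p68, p69} ∉ τ ✗.
  V = {[p66], [p67=p69], [p68]}: π^{-1}(V) = {p66, p67, p68, p69} ∈ τ ✓.
Open sets in the quotient: τ_Q = {{}, {[p66], [p67=p69]}, {[p66], [p67=p69], [p68]}} (3 elements).


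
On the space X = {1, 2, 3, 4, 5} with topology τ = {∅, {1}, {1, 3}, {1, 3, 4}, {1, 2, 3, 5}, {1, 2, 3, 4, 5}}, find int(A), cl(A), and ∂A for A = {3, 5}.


int(A) = ∅, cl(A) = {2, 3, 4, 5}, ∂A = {2, 3, 4, 5}.

Closed sets in (X, τ) are complements of opens:
  closed(X, τ) = {∅, {4}, {2, 5}, {2, 4, 5}, {2, 3, 4, 5}, {1, 2, 3, 4, 5}}.
int(A) = ⋃ {U ∈ τ : U ⊆ A}. Opens contained in A: ∅.
Taking the union of these: int(A) = ∅.
cl(A) = ⋂ {C closed : A ⊆ C}. Closed sets containing A: {2, 3, 4, 5}, {1, 2, 3, 4, 5}.
Intersecting these: cl(A) = {2, 3, 4, 5}.
∂A = cl(A) ∖ int(A) = {2, 3, 4, 5} ∖ ∅ = {2, 3, 4, 5}.


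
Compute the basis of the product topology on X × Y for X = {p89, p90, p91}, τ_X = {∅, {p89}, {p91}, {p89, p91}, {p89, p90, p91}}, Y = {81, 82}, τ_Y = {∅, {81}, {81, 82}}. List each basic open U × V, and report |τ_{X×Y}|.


Basis B = {∅ × ∅, {p89} × {81}, {p91} × {81}, {p89} × {81, 82}, {p89, p91} × {81}, {p91} × {81, 82}, {p89, p90, p91} × {81}, {p89, p91} × {81, 82}, {p89, p90, p91} × {81, 82}}; |τ_{X×Y}| = 14.

Enumerate products U × V with U ∈ τ_X, V ∈ τ_Y (deduplicated):
  ∅ × ∅ = {} (∅)
  {p89} × {81} = {(p89,81)}
  {p91} × {81} = {(p91,81)}
  {p89} × {81, 82} = {(p89,81), (p89,82)}
  {p89, p91} × {81} = {(p89,81), (p91,81)}
  {p91} × {81, 82} = {(p91,81), (p91,82)}
  {p89, p90, p91} × {81} = {(p89,81), (p90,81), (p91,81)}
  {p89, p91} × {81, 82} = {(p89,81), (p89,82), (p91,81), (p91,82)}
  {p89, p90, p91} × {81, 82} = {(p89,81), (p89,82), (p90,81), (p90,82), (p91,81), (p91,82)}
These 9 distinct sets form the basis B.
Close under arbitrary unions to get τ_{X×Y}; counting gives |τ_{X×Y}| = 14.


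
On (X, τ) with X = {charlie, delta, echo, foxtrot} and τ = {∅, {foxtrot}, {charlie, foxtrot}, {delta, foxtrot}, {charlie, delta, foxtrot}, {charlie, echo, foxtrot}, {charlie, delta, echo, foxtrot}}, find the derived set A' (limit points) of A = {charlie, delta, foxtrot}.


A' = {charlie, delta, echo}

For each x ∈ X, list the open sets U ∈ τ with x ∈ U, then check whether U ∩ (A ∖ {x}) ≠ ∅ for every such U.
  x = charlie: opens ∋ x are {charlie, foxtrot}, {charlie, delta, foxtrot}, {charlie, echo, foxtrot}, {charlie, delta, echo, foxtrot}; each meets A ∖ {charlie}, so x IS a limit point.
  x = delta: opens ∋ x are {delta, foxtrot}, {charlie, delta, foxtrot}, {charlie, delta, echo, foxtrot}; each meets A ∖ {delta}, so x IS a limit point.
  x = echo: opens ∋ x are {charlie, echo, foxtrot}, {charlie, delta, echo, foxtrot}; each meets A ∖ {echo}, so x IS a limit point.
  x = foxtrot: open {foxtrot} ∋ x has {foxtrot} ∩ (A ∖ {foxtrot}) = ∅, so x is NOT a limit point.
Collecting: A' = {charlie, delta, echo}.


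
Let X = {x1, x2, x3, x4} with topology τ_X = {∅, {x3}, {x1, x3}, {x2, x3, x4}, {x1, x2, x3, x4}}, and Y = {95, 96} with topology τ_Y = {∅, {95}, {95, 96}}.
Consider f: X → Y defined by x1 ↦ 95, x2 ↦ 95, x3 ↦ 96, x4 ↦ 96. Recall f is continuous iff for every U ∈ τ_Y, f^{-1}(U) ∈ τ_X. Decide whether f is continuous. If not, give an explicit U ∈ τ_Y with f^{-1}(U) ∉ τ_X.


f is NOT continuous.

Compute f^{-1}(U) for each U ∈ τ_Y:
  U = ∅: f^{-1}(U) = ∅ ∈ τ_X ✓.
  U = {95}: f^{-1}(U) = {x1, x2} ∉ τ_X ✗.
  U = {95, 96}: f^{-1}(U) = {x1, x2, x3, x4} ∈ τ_X ✓.
Found U = {95} with f^{-1}(U) = {x1, x2} not in τ_X. Therefore f is NOT continuous.


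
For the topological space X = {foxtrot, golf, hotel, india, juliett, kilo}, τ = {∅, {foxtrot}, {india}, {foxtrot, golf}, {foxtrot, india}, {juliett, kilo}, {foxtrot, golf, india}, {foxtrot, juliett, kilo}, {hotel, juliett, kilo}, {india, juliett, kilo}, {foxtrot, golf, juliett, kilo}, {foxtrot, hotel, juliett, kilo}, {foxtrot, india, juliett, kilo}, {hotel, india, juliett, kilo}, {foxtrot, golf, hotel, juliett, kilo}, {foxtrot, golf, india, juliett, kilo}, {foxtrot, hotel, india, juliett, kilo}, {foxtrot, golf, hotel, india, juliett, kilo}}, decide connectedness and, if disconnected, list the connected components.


(X, τ) is disconnected; components = [{india}, {foxtrot, golf}, {hotel, juliett, kilo}].

Find clopen sets (U ∈ τ with X ∖ U ∈ τ):
  U = ∅, X ∖ U = {foxtrot, golf, hotel, india, juliett, kilo} — both open, so U is clopen.
  U = {india}, X ∖ U = {foxtrot, golf, hotel, juliett, kilo} — both open, so U is clopen.
  U = {foxtrot, golf}, X ∖ U = {hotel, india, juliett, kilo} — both open, so U is clopen.
  U = {foxtrot, golf, india}, X ∖ U = {hotel, juliett, kilo} — both open, so U is clopen.
  U = {hotel, juliett, kilo}, X ∖ U = {foxtrot, golf, india} — both open, so U is clopen.
  U = {hotel, india, juliett, kilo}, X ∖ U = {foxtrot, golf} — both open, so U is clopen.
  U = {foxtrot, golf, hotel, juliett, kilo}, X ∖ U = {india} — both open, so U is clopen.
  U = {foxtrot, golf, hotel, india, juliett, kilo}, X ∖ U = ∅ — both open, so U is clopen.
Nontrivial clopen(s) exist: e.g. {foxtrot, golf, hotel, juliett, kilo}. So (X, τ) is disconnected.
Compute connected components by grouping points that agree on all clopens:
  component: {india}
  component: {foxtrot, golf}
  component: {hotel, juliett, kilo}


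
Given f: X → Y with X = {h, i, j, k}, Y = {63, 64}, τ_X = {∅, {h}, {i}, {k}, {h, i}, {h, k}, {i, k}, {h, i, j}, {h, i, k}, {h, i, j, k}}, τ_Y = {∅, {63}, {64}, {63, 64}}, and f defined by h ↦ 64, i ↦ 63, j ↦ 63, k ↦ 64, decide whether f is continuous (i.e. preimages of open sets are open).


f is NOT continuous.

Compute f^{-1}(U) for each U ∈ τ_Y:
  U = ∅: f^{-1}(U) = ∅ ∈ τ_X ✓.
  U = {63}: f^{-1}(U) = {i, j} ∉ τ_X ✗.
  U = {64}: f^{-1}(U) = {h, k} ∈ τ_X ✓.
  U = {63, 64}: f^{-1}(U) = {h, i, j, k} ∈ τ_X ✓.
Found U = {63} with f^{-1}(U) = {i, j} not in τ_X. Therefore f is NOT continuous.


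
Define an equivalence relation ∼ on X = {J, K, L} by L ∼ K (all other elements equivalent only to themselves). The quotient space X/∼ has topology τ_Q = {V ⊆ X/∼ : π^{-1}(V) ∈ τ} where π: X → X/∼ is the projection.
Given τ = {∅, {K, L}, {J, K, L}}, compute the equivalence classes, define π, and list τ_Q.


X/∼ = {[J], [K=L]}; |τ_Q| = 3.

Equivalence classes: [J], [K=L].
Quotient map π: X → X/∼ sends J ↦ [J], K ↦ [K=L], L ↦ [K=L].
For each subset V ⊆ X/∼, compute π^{-1}(V) ⊆ X and check whether π^{-1}(V) ∈ τ. V is open in τ_Q iff π^{-1}(V) ∈ τ.
  V = {}: π^{-1}(V) = ∅ ∈ τ ✓.
  V = {[J]}: π^{-1}(V) = {J} ∉ τ ✗.
  V = {[K=L]}: π^{-1}(V) = {K, L} ∈ τ ✓.
  V = {[J], [K=L]}: π^{-1}(V) = {J, K, L} ∈ τ ✓.
Open sets in the quotient: τ_Q = {{}, {[K=L]}, {[J], [K=L]}} (3 elements).


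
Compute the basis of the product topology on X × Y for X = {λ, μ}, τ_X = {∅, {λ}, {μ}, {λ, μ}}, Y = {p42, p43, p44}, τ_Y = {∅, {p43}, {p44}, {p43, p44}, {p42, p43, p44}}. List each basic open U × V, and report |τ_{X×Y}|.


Basis B = {∅ × ∅, {λ} × {p43}, {λ} × {p44}, {μ} × {p43}, {μ} × {p44}, {λ} × {p43, p44}, {λ, μ} × {p43}, {λ, μ} × {p44}, {μ} × {p43, p44}, {λ} × {p42, p43, p44}, {μ} × {p42, p43, p44}, {λ, μ} × {p43, p44}, {λ, μ} × {p42, p43, p44}}; |τ_{X×Y}| = 25.

Enumerate products U × V with U ∈ τ_X, V ∈ τ_Y (deduplicated):
  ∅ × ∅ = {} (∅)
  {λ} × {p43} = {(λ,p43)}
  {λ} × {p44} = {(λ,p44)}
  {μ} × {p43} = {(μ,p43)}
  {μ} × {p44} = {(μ,p44)}
  {λ} × {p43, p44} = {(λ,p43), (λ,p44)}
  {λ, μ} × {p43} = {(λ,p43), (μ,p43)}
  {λ, μ} × {p44} = {(λ,p44), (μ,p44)}
  {μ} × {p43, p44} = {(μ,p43), (μ,p44)}
  {λ} × {p42, p43, p44} = {(λ,p42), (λ,p43), (λ,p44)}
  {μ} × {p42, p43, p44} = {(μ,p42), (μ,p43), (μ,p44)}
  {λ, μ} × {p43, p44} = {(λ,p43), (λ,p44), (μ,p43), (μ,p44)}
  {λ, μ} × {p42, p43, p44} = {(λ,p42), (λ,p43), (λ,p44), (μ,p42), (μ,p43), (μ,p44)}
These 13 distinct sets form the basis B.
Close under arbitrary unions to get τ_{X×Y}; counting gives |τ_{X×Y}| = 25.


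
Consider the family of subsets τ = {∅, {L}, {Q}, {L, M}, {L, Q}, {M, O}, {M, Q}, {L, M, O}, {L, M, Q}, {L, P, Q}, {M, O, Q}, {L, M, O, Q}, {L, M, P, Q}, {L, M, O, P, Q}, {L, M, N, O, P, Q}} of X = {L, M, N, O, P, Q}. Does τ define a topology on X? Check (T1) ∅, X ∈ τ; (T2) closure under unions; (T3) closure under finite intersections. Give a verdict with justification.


τ is NOT a topology on X.

Axiom (T1): ∅ ∈ τ? Yes; X ∈ τ? Yes.
Axiom (T2/T3): check pairwise unions and intersections of members of τ.
Counterexample for (T3): {L, M} ∩ {M, O} = {M} ∉ τ. Therefore τ is NOT a topology.


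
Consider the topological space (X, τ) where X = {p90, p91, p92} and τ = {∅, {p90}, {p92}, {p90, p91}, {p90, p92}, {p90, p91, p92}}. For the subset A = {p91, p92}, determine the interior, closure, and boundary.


int(A) = {p92}, cl(A) = {p91, p92}, ∂A = {p91}.

Closed sets in (X, τ) are complements of opens:
  closed(X, τ) = {∅, {p91}, {p92}, {p90, p91}, {p91, p92}, {p90, p91, p92}}.
int(A) = ⋃ {U ∈ τ : U ⊆ A}. Opens contained in A: ∅, {p92}.
Taking the union of these: int(A) = {p92}.
cl(A) = ⋂ {C closed : A ⊆ C}. Closed sets containing A: {p91, p92}, {p90, p91, p92}.
Intersecting these: cl(A) = {p91, p92}.
∂A = cl(A) ∖ int(A) = {p91, p92} ∖ {p92} = {p91}.


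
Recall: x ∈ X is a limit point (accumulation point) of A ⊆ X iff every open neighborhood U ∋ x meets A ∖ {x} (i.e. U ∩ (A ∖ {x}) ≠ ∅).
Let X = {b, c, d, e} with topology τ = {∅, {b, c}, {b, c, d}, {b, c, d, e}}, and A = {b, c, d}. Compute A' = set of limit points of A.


A' = {b, c, d, e}

For each x ∈ X, list the open sets U ∈ τ with x ∈ U, then check whether U ∩ (A ∖ {x}) ≠ ∅ for every such U.
  x = b: opens ∋ x are {b, c}, {b, c, d}, {b, c, d, e}; each meets A ∖ {b}, so x IS a limit point.
  x = c: opens ∋ x are {b, c}, {b, c, d}, {b, c, d, e}; each meets A ∖ {c}, so x IS a limit point.
  x = d: opens ∋ x are {b, c, d}, {b, c, d, e}; each meets A ∖ {d}, so x IS a limit point.
  x = e: opens ∋ x are {b, c, d, e}; each meets A ∖ {e}, so x IS a limit point.
Collecting: A' = {b, c, d, e}.


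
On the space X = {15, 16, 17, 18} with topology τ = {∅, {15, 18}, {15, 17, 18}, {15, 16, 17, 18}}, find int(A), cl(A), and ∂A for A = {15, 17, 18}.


int(A) = {15, 17, 18}, cl(A) = {15, 16, 17, 18}, ∂A = {16}.

Closed sets in (X, τ) are complements of opens:
  closed(X, τ) = {∅, {16}, {16, 17}, {15, 16, 17, 18}}.
int(A) = ⋃ {U ∈ τ : U ⊆ A}. Opens contained in A: ∅, {15, 18}, {15, 17, 18}.
Taking the union of these: int(A) = {15, 17, 18}.
cl(A) = ⋂ {C closed : A ⊆ C}. Closed sets containing A: {15, 16, 17, 18}.
Intersecting these: cl(A) = {15, 16, 17, 18}.
∂A = cl(A) ∖ int(A) = {15, 16, 17, 18} ∖ {15, 17, 18} = {16}.


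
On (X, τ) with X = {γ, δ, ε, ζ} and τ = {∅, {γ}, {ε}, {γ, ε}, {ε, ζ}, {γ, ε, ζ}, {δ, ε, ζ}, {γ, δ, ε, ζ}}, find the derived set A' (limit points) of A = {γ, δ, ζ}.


A' = {δ}

For each x ∈ X, list the open sets U ∈ τ with x ∈ U, then check whether U ∩ (A ∖ {x}) ≠ ∅ for every such U.
  x = γ: open {γ} ∋ x has {γ} ∩ (A ∖ {γ}) = ∅, so x is NOT a limit point.
  x = δ: opens ∋ x are {δ, ε, ζ}, {γ, δ, ε, ζ}; each meets A ∖ {δ}, so x IS a limit point.
  x = ε: open {ε} ∋ x has {ε} ∩ (A ∖ {ε}) = ∅, so x is NOT a limit point.
  x = ζ: open {ε, ζ} ∋ x has {ε, ζ} ∩ (A ∖ {ζ}) = ∅, so x is NOT a limit point.
Collecting: A' = {δ}.


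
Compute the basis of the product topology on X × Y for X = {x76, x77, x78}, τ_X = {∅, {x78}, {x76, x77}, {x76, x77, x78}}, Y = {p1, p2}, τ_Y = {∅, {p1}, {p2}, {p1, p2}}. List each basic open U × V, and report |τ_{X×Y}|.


Basis B = {∅ × ∅, {x78} × {p1}, {x78} × {p2}, {x76, x77} × {p1}, {x76, x77} × {p2}, {x78} × {p1, p2}, {x76, x77, x78} × {p1}, {x76, x77, x78} × {p2}, {x76, x77} × {p1, p2}, {x76, x77, x78} × {p1, p2}}; |τ_{X×Y}| = 16.

Enumerate products U × V with U ∈ τ_X, V ∈ τ_Y (deduplicated):
  ∅ × ∅ = {} (∅)
  {x78} × {p1} = {(x78,p1)}
  {x78} × {p2} = {(x78,p2)}
  {x76, x77} × {p1} = {(x76,p1), (x77,p1)}
  {x76, x77} × {p2} = {(x76,p2), (x77,p2)}
  {x78} × {p1, p2} = {(x78,p1), (x78,p2)}
  {x76, x77, x78} × {p1} = {(x76,p1), (x77,p1), (x78,p1)}
  {x76, x77, x78} × {p2} = {(x76,p2), (x77,p2), (x78,p2)}
  {x76, x77} × {p1, p2} = {(x76,p1), (x76,p2), (x77,p1), (x77,p2)}
  {x76, x77, x78} × {p1, p2} = {(x76,p1), (x76,p2), (x77,p1), (x77,p2), (x78,p1), (x78,p2)}
These 10 distinct sets form the basis B.
Close under arbitrary unions to get τ_{X×Y}; counting gives |τ_{X×Y}| = 16.


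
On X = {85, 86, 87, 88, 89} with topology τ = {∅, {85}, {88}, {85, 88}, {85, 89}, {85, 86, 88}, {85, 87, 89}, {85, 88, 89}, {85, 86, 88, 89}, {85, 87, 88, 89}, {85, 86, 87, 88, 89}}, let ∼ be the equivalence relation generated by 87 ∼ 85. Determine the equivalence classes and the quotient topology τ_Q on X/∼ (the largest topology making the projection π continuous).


X/∼ = {[85=87], [86], [88], [89]}; |τ_Q| = 5.

Equivalence classes: [85=87], [86], [88], [89].
Quotient map π: X → X/∼ sends 85 ↦ [85=87], 86 ↦ [86], 87 ↦ [85=87], 88 ↦ [88], 89 ↦ [89].
For each subset V ⊆ X/∼, compute π^{-1}(V) ⊆ X and check whether π^{-1}(V) ∈ τ. V is open in τ_Q iff π^{-1}(V) ∈ τ.
  V = {}: π^{-1}(V) = ∅ ∈ τ ✓.
  V = {[85=87]}: π^{-1}(V) = {85, 87} ∉ τ ✗.
  V = {[86]}: π^{-1}(V) = {86} ∉ τ ✗.
  V = {[85=87], [86]}: π^{-1}(V) = {85, 86, 87} ∉ τ ✗.
  V = {[88]}: π^{-1}(V) = {88} ∈ τ ✓.
  V = {[85=87], [88]}: π^{-1}(V) = {85, 87, 88} ∉ τ ✗.
  V = {[86], [88]}: π^{-1}(V) = {86, 88} ∉ τ ✗.
  V = {[85=87], [86], [88]}: π^{-1}(V) = {85, 86, 87, 88} ∉ τ ✗.
  V = {[89]}: π^{-1}(V) = {89} ∉ τ ✗.
  V = {[85=87], [89]}: π^{-1}(V) = {85, 87, 89} ∈ τ ✓.
  V = {[86], [89]}: π^{-1}(V) = {86, 89} ∉ τ ✗.
  V = {[85=87], [86], [89]}: π^{-1}(V) = {85, 86, 87, 89} ∉ τ ✗.
  V = {[88], [89]}: π^{-1}(V) = {88, 89} ∉ τ ✗.
  V = {[85=87], [88], [89]}: π^{-1}(V) = {85, 87, 88, 89} ∈ τ ✓.
  V = {[86], [88], [89]}: π^{-1}(V) = {86, 88, 89} ∉ τ ✗.
  V = {[85=87], [86], [88], [89]}: π^{-1}(V) = {85, 86, 87, 88, 89} ∈ τ ✓.
Open sets in the quotient: τ_Q = {{}, {[88]}, {[85=87], [89]}, {[85=87], [88], [89]}, {[85=87], [86], [88], [89]}} (5 elements).


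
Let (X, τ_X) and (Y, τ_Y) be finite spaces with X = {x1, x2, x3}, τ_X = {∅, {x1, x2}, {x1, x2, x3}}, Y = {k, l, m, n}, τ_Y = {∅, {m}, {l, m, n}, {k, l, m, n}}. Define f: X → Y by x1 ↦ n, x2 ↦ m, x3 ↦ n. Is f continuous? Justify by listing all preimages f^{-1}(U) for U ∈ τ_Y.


f is NOT continuous.

Compute f^{-1}(U) for each U ∈ τ_Y:
  U = ∅: f^{-1}(U) = ∅ ∈ τ_X ✓.
  U = {m}: f^{-1}(U) = {x2} ∉ τ_X ✗.
  U = {l, m, n}: f^{-1}(U) = {x1, x2, x3} ∈ τ_X ✓.
  U = {k, l, m, n}: f^{-1}(U) = {x1, x2, x3} ∈ τ_X ✓.
Found U = {m} with f^{-1}(U) = {x2} not in τ_X. Therefore f is NOT continuous.


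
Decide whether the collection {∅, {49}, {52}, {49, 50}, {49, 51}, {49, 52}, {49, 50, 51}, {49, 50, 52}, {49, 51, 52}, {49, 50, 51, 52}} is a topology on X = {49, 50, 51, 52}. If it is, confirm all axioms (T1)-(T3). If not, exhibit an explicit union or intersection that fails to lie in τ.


τ IS a topology on X.

Axiom (T1): ∅ ∈ τ? Yes; X ∈ τ? Yes.
Axiom (T2/T3): check pairwise unions and intersections of members of τ.
All pairwise intersections and unions checked — each lies in τ. Therefore τ satisfies (T1), (T2), (T3): it IS a topology on X.


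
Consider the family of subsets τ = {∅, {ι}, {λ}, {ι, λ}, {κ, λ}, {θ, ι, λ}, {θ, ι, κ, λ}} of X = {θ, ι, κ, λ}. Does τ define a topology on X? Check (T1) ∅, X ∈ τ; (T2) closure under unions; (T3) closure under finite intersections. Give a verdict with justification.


τ is NOT a topology on X.

Axiom (T1): ∅ ∈ τ? Yes; X ∈ τ? Yes.
Axiom (T2/T3): check pairwise unions and intersections of members of τ.
Counterexample for (T2): {ι} ∪ {κ, λ} = {ι, κ, λ} ∉ τ. Therefore τ is NOT a topology.


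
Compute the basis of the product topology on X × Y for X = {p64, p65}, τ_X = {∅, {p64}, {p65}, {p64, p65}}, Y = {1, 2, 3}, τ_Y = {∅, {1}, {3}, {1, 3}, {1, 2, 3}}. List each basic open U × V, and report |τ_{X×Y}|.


Basis B = {∅ × ∅, {p64} × {1}, {p64} × {3}, {p65} × {1}, {p65} × {3}, {p64} × {1, 3}, {p64, p65} × {1}, {p64, p65} × {3}, {p65} × {1, 3}, {p64} × {1, 2, 3}, {p65} × {1, 2, 3}, {p64, p65} × {1, 3}, {p64, p65} × {1, 2, 3}}; |τ_{X×Y}| = 25.

Enumerate products U × V with U ∈ τ_X, V ∈ τ_Y (deduplicated):
  ∅ × ∅ = {} (∅)
  {p64} × {1} = {(p64,1)}
  {p64} × {3} = {(p64,3)}
  {p65} × {1} = {(p65,1)}
  {p65} × {3} = {(p65,3)}
  {p64} × {1, 3} = {(p64,1), (p64,3)}
  {p64, p65} × {1} = {(p64,1), (p65,1)}
  {p64, p65} × {3} = {(p64,3), (p65,3)}
  {p65} × {1, 3} = {(p65,1), (p65,3)}
  {p64} × {1, 2, 3} = {(p64,1), (p64,2), (p64,3)}
  {p65} × {1, 2, 3} = {(p65,1), (p65,2), (p65,3)}
  {p64, p65} × {1, 3} = {(p64,1), (p64,3), (p65,1), (p65,3)}
  {p64, p65} × {1, 2, 3} = {(p64,1), (p64,2), (p64,3), (p65,1), (p65,2), (p65,3)}
These 13 distinct sets form the basis B.
Close under arbitrary unions to get τ_{X×Y}; counting gives |τ_{X×Y}| = 25.


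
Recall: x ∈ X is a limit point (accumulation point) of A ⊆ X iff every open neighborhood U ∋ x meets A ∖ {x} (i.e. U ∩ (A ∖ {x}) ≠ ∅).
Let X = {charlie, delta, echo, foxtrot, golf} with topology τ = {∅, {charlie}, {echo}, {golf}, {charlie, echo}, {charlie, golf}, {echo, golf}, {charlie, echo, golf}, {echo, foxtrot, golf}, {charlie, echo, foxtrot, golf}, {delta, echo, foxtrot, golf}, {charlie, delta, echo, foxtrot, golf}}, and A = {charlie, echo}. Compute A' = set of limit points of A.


A' = {delta, foxtrot}

For each x ∈ X, list the open sets U ∈ τ with x ∈ U, then check whether U ∩ (A ∖ {x}) ≠ ∅ for every such U.
  x = charlie: open {charlie} ∋ x has {charlie} ∩ (A ∖ {charlie}) = ∅, so x is NOT a limit point.
  x = delta: opens ∋ x are {delta, echo, foxtrot, golf}, {charlie, delta, echo, foxtrot, golf}; each meets A ∖ {delta}, so x IS a limit point.
  x = echo: open {echo} ∋ x has {echo} ∩ (A ∖ {echo}) = ∅, so x is NOT a limit point.
  x = foxtrot: opens ∋ x are {echo, foxtrot, golf}, {charlie, echo, foxtrot, golf}, {delta, echo, foxtrot, golf}, {charlie, delta, echo, foxtrot, golf}; each meets A ∖ {foxtrot}, so x IS a limit point.
  x = golf: open {golf} ∋ x has {golf} ∩ (A ∖ {golf}) = ∅, so x is NOT a limit point.
Collecting: A' = {delta, foxtrot}.


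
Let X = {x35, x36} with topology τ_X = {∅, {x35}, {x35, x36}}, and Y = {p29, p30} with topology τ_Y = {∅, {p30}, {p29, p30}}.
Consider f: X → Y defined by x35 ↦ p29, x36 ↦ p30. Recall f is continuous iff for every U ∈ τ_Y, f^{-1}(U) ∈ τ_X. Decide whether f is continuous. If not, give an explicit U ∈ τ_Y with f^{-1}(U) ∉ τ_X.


f is NOT continuous.

Compute f^{-1}(U) for each U ∈ τ_Y:
  U = ∅: f^{-1}(U) = ∅ ∈ τ_X ✓.
  U = {p30}: f^{-1}(U) = {x36} ∉ τ_X ✗.
  U = {p29, p30}: f^{-1}(U) = {x35, x36} ∈ τ_X ✓.
Found U = {p30} with f^{-1}(U) = {x36} not in τ_X. Therefore f is NOT continuous.


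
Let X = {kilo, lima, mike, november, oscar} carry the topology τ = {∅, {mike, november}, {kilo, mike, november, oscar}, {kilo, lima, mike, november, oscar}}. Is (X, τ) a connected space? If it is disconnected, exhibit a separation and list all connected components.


(X, τ) is connected.

Find clopen sets (U ∈ τ with X ∖ U ∈ τ):
  U = ∅, X ∖ U = {kilo, lima, mike, november, oscar} — both open, so U is clopen.
  U = {kilo, lima, mike, november, oscar}, X ∖ U = ∅ — both open, so U is clopen.
Only trivial clopens (∅ and X) exist, so (X, τ) is connected.
Compute connected components by grouping points that agree on all clopens:
  component: {kilo, lima, mike, november, oscar}


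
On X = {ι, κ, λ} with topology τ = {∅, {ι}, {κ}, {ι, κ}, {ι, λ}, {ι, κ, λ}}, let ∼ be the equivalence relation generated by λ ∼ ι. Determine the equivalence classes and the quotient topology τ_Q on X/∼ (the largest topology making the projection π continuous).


X/∼ = {[ι=λ], [κ]}; |τ_Q| = 4.

Equivalence classes: [ι=λ], [κ].
Quotient map π: X → X/∼ sends ι ↦ [ι=λ], κ ↦ [κ], λ ↦ [ι=λ].
For each subset V ⊆ X/∼, compute π^{-1}(V) ⊆ X and check whether π^{-1}(V) ∈ τ. V is open in τ_Q iff π^{-1}(V) ∈ τ.
  V = {}: π^{-1}(V) = ∅ ∈ τ ✓.
  V = {[ι=λ]}: π^{-1}(V) = {ι, λ} ∈ τ ✓.
  V = {[κ]}: π^{-1}(V) = {κ} ∈ τ ✓.
  V = {[ι=λ], [κ]}: π^{-1}(V) = {ι, κ, λ} ∈ τ ✓.
Open sets in the quotient: τ_Q = {{}, {[ι=λ]}, {[κ]}, {[ι=λ], [κ]}} (4 elements).


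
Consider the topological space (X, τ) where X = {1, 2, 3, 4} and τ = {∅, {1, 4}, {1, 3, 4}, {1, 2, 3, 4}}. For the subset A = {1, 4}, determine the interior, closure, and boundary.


int(A) = {1, 4}, cl(A) = {1, 2, 3, 4}, ∂A = {2, 3}.

Closed sets in (X, τ) are complements of opens:
  closed(X, τ) = {∅, {2}, {2, 3}, {1, 2, 3, 4}}.
int(A) = ⋃ {U ∈ τ : U ⊆ A}. Opens contained in A: ∅, {1, 4}.
Taking the union of these: int(A) = {1, 4}.
cl(A) = ⋂ {C closed : A ⊆ C}. Closed sets containing A: {1, 2, 3, 4}.
Intersecting these: cl(A) = {1, 2, 3, 4}.
∂A = cl(A) ∖ int(A) = {1, 2, 3, 4} ∖ {1, 4} = {2, 3}.


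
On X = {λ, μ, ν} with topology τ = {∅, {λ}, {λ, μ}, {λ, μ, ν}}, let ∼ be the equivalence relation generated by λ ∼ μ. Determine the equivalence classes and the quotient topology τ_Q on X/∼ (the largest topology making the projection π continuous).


X/∼ = {[λ=μ], [ν]}; |τ_Q| = 3.

Equivalence classes: [λ=μ], [ν].
Quotient map π: X → X/∼ sends λ ↦ [λ=μ], μ ↦ [λ=μ], ν ↦ [ν].
For each subset V ⊆ X/∼, compute π^{-1}(V) ⊆ X and check whether π^{-1}(V) ∈ τ. V is open in τ_Q iff π^{-1}(V) ∈ τ.
  V = {}: π^{-1}(V) = ∅ ∈ τ ✓.
  V = {[λ=μ]}: π^{-1}(V) = {λ, μ} ∈ τ ✓.
  V = {[ν]}: π^{-1}(V) = {ν} ∉ τ ✗.
  V = {[λ=μ], [ν]}: π^{-1}(V) = {λ, μ, ν} ∈ τ ✓.
Open sets in the quotient: τ_Q = {{}, {[λ=μ]}, {[λ=μ], [ν]}} (3 elements).


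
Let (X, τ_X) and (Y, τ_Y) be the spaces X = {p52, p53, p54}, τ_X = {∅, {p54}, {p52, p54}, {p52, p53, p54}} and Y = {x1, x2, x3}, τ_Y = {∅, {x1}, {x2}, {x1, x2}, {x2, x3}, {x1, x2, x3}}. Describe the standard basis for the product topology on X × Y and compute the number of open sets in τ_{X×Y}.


Basis B = {∅ × ∅, {p54} × {x1}, {p54} × {x2}, {p52, p54} × {x1}, {p52, p54} × {x2}, {p54} × {x1, x2}, {p54} × {x2, x3}, {p52, p53, p54} × {x1}, {p52, p53, p54} × {x2}, {p54} × {x1, x2, x3}, {p52, p54} × {x1, x2}, {p52, p54} × {x2, x3}, {p52, p54} × {x1, x2, x3}, {p52, p53, p54} × {x1, x2}, {p52, p53, p54} × {x2, x3}, {p52, p53, p54} × {x1, x2, x3}}; |τ_{X×Y}| = 40.

Enumerate products U × V with U ∈ τ_X, V ∈ τ_Y (deduplicated):
  ∅ × ∅ = {} (∅)
  {p54} × {x1} = {(p54,x1)}
  {p54} × {x2} = {(p54,x2)}
  {p52, p54} × {x1} = {(p52,x1), (p54,x1)}
  {p52, p54} × {x2} = {(p52,x2), (p54,x2)}
  {p54} × {x1, x2} = {(p54,x1), (p54,x2)}
  {p54} × {x2, x3} = {(p54,x2), (p54,x3)}
  {p52, p53, p54} × {x1} = {(p52,x1), (p53,x1), (p54,x1)}
  {p52, p53, p54} × {x2} = {(p52,x2), (p53,x2), (p54,x2)}
  {p54} × {x1, x2, x3} = {(p54,x1), (p54,x2), (p54,x3)}
  {p52, p54} × {x1, x2} = {(p52,x1), (p52,x2), (p54,x1), (p54,x2)}
  {p52, p54} × {x2, x3} = {(p52,x2), (p52,x3), (p54,x2), (p54,x3)}
  {p52, p54} × {x1, x2, x3} = {(p52,x1), (p52,x2), (p52,x3), (p54,x1), (p54,x2), (p54,x3)}
  {p52, p53, p54} × {x1, x2} = {(p52,x1), (p52,x2), (p53,x1), (p53,x2), (p54,x1), (p54,x2)}
  {p52, p53, p54} × {x2, x3} = {(p52,x2), (p52,x3), (p53,x2), (p53,x3), (p54,x2), (p54,x3)}
  {p52, p53, p54} × {x1, x2, x3} = {(p52,x1), (p52,x2), (p52,x3), (p53,x1), (p53,x2), (p53,x3), (p54,x1), (p54,x2), (p54,x3)}
These 16 distinct sets form the basis B.
Close under arbitrary unions to get τ_{X×Y}; counting gives |τ_{X×Y}| = 40.


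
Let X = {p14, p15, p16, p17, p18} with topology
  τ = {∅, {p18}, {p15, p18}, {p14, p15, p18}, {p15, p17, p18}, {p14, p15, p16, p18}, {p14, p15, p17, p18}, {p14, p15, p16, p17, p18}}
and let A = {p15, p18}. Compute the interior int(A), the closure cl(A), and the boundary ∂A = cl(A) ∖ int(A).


int(A) = {p15, p18}, cl(A) = {p14, p15, p16, p17, p18}, ∂A = {p14, p16, p17}.

Closed sets in (X, τ) are complements of opens:
  closed(X, τ) = {∅, {p16}, {p17}, {p14, p16}, {p16, p17}, {p14, p16, p17}, {p14, p15, p16, p17}, {p14, p15, p16, p17, p18}}.
int(A) = ⋃ {U ∈ τ : U ⊆ A}. Opens contained in A: ∅, {p18}, {p15, p18}.
Taking the union of these: int(A) = {p15, p18}.
cl(A) = ⋂ {C closed : A ⊆ C}. Closed sets containing A: {p14, p15, p16, p17, p18}.
Intersecting these: cl(A) = {p14, p15, p16, p17, p18}.
∂A = cl(A) ∖ int(A) = {p14, p15, p16, p17, p18} ∖ {p15, p18} = {p14, p16, p17}.


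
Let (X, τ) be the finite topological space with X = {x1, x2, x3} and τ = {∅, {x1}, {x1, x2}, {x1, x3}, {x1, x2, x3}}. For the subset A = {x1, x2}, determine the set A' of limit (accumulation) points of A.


A' = {x2, x3}

For each x ∈ X, list the open sets U ∈ τ with x ∈ U, then check whether U ∩ (A ∖ {x}) ≠ ∅ for every such U.
  x = x1: open {x1} ∋ x has {x1} ∩ (A ∖ {x1}) = ∅, so x is NOT a limit point.
  x = x2: opens ∋ x are {x1, x2}, {x1, x2, x3}; each meets A ∖ {x2}, so x IS a limit point.
  x = x3: opens ∋ x are {x1, x3}, {x1, x2, x3}; each meets A ∖ {x3}, so x IS a limit point.
Collecting: A' = {x2, x3}.


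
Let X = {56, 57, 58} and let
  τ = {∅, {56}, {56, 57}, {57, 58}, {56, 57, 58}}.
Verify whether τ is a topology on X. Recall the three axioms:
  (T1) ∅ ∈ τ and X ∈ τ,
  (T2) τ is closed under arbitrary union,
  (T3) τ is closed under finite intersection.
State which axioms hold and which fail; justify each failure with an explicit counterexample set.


τ is NOT a topology on X.

Axiom (T1): ∅ ∈ τ? Yes; X ∈ τ? Yes.
Axiom (T2/T3): check pairwise unions and intersections of members of τ.
Counterexample for (T3): {56, 57} ∩ {57, 58} = {57} ∉ τ. Therefore τ is NOT a topology.


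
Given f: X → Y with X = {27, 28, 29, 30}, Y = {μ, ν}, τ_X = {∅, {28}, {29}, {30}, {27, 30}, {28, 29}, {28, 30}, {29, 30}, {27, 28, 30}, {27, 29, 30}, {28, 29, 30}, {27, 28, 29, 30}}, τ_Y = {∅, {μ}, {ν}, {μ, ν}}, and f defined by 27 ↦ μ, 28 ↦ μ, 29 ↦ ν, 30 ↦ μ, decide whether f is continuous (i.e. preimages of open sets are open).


f IS continuous.

Compute f^{-1}(U) for each U ∈ τ_Y:
  U = ∅: f^{-1}(U) = ∅ ∈ τ_X ✓.
  U = {μ}: f^{-1}(U) = {27, 28, 30} ∈ τ_X ✓.
  U = {ν}: f^{-1}(U) = {29} ∈ τ_X ✓.
  U = {μ, ν}: f^{-1}(U) = {27, 28, 29, 30} ∈ τ_X ✓.
Every preimage lies in τ_X, so f IS continuous.


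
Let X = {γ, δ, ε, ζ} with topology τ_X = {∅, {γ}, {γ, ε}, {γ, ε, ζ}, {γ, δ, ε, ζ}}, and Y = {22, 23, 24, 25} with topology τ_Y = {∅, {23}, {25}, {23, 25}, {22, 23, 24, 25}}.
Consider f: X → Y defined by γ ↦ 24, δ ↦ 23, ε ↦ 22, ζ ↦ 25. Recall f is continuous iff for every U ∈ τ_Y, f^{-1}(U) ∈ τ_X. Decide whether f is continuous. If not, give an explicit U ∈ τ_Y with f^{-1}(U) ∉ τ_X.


f is NOT continuous.

Compute f^{-1}(U) for each U ∈ τ_Y:
  U = ∅: f^{-1}(U) = ∅ ∈ τ_X ✓.
  U = {23}: f^{-1}(U) = {δ} ∉ τ_X ✗.
  U = {25}: f^{-1}(U) = {ζ} ∉ τ_X ✗.
  U = {23, 25}: f^{-1}(U) = {δ, ζ} ∉ τ_X ✗.
  U = {22, 23, 24, 25}: f^{-1}(U) = {γ, δ, ε, ζ} ∈ τ_X ✓.
Found U = {23} with f^{-1}(U) = {δ} not in τ_X. Therefore f is NOT continuous.


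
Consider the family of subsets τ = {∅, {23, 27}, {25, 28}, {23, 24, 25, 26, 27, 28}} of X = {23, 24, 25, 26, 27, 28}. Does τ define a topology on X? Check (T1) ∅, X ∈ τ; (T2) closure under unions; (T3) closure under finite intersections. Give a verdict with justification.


τ is NOT a topology on X.

Axiom (T1): ∅ ∈ τ? Yes; X ∈ τ? Yes.
Axiom (T2/T3): check pairwise unions and intersections of members of τ.
Counterexample for (T2): {23, 27} ∪ {25, 28} = {23, 25, 27, 28} ∉ τ. Therefore τ is NOT a topology.
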